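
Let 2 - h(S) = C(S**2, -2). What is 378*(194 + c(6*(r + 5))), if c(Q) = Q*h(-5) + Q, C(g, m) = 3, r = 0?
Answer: 73332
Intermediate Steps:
h(S) = -1 (h(S) = 2 - 1*3 = 2 - 3 = -1)
c(Q) = 0 (c(Q) = Q*(-1) + Q = -Q + Q = 0)
378*(194 + c(6*(r + 5))) = 378*(194 + 0) = 378*194 = 73332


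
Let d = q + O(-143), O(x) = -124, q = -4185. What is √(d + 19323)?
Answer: √15014 ≈ 122.53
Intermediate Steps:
d = -4309 (d = -4185 - 124 = -4309)
√(d + 19323) = √(-4309 + 19323) = √15014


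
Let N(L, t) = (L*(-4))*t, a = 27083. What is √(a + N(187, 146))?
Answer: 15*I*√365 ≈ 286.57*I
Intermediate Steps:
N(L, t) = -4*L*t (N(L, t) = (-4*L)*t = -4*L*t)
√(a + N(187, 146)) = √(27083 - 4*187*146) = √(27083 - 109208) = √(-82125) = 15*I*√365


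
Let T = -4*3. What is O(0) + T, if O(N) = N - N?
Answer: -12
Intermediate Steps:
T = -12
O(N) = 0
O(0) + T = 0 - 12 = -12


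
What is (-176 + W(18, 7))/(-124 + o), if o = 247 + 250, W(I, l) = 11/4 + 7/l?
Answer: -689/1492 ≈ -0.46180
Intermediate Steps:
W(I, l) = 11/4 + 7/l (W(I, l) = 11*(¼) + 7/l = 11/4 + 7/l)
o = 497
(-176 + W(18, 7))/(-124 + o) = (-176 + (11/4 + 7/7))/(-124 + 497) = (-176 + (11/4 + 7*(⅐)))/373 = (-176 + (11/4 + 1))*(1/373) = (-176 + 15/4)*(1/373) = -689/4*1/373 = -689/1492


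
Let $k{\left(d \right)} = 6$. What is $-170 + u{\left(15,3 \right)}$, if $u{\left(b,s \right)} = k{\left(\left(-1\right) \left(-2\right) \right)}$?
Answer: $-164$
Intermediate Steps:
$u{\left(b,s \right)} = 6$
$-170 + u{\left(15,3 \right)} = -170 + 6 = -164$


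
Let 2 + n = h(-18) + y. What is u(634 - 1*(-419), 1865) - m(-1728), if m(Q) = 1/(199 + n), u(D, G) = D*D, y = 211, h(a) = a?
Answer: 432435509/390 ≈ 1.1088e+6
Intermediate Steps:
n = 191 (n = -2 + (-18 + 211) = -2 + 193 = 191)
u(D, G) = D**2
m(Q) = 1/390 (m(Q) = 1/(199 + 191) = 1/390)
u(634 - 1*(-419), 1865) - m(-1728) = (634 - 1*(-419))**2 - 1*1/390 = (634 + 419)**2 - 1/390 = 1053**2 - 1/390 = 1108809 - 1/390 = 432435509/390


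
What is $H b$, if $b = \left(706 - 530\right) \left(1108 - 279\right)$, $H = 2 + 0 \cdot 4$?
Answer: $291808$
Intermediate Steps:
$H = 2$ ($H = 2 + 0 = 2$)
$b = 145904$ ($b = 176 \cdot 829 = 145904$)
$H b = 2 \cdot 145904 = 291808$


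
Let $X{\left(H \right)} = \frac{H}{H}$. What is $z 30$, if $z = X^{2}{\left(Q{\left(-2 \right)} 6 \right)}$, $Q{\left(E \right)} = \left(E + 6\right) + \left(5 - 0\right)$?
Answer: $30$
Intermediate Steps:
$Q{\left(E \right)} = 11 + E$ ($Q{\left(E \right)} = \left(6 + E\right) + \left(5 + 0\right) = \left(6 + E\right) + 5 = 11 + E$)
$X{\left(H \right)} = 1$
$z = 1$ ($z = 1^{2} = 1$)
$z 30 = 1 \cdot 30 = 30$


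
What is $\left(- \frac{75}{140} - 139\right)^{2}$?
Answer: $\frac{15264649}{784} \approx 19470.0$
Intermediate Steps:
$\left(- \frac{75}{140} - 139\right)^{2} = \left(\left(-75\right) \frac{1}{140} - 139\right)^{2} = \left(- \frac{15}{28} - 139\right)^{2} = \left(- \frac{3907}{28}\right)^{2} = \frac{15264649}{784}$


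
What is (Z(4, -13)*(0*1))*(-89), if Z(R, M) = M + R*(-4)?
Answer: 0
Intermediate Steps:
Z(R, M) = M - 4*R
(Z(4, -13)*(0*1))*(-89) = ((-13 - 4*4)*(0*1))*(-89) = ((-13 - 16)*0)*(-89) = -29*0*(-89) = 0*(-89) = 0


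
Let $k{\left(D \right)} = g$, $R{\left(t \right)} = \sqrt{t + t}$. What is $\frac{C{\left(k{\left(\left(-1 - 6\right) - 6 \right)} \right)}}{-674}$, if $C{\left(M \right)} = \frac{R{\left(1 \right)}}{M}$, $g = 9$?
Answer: $- \frac{\sqrt{2}}{6066} \approx -0.00023314$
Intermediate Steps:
$R{\left(t \right)} = \sqrt{2} \sqrt{t}$ ($R{\left(t \right)} = \sqrt{2 t} = \sqrt{2} \sqrt{t}$)
$k{\left(D \right)} = 9$
$C{\left(M \right)} = \frac{\sqrt{2}}{M}$ ($C{\left(M \right)} = \frac{\sqrt{2} \sqrt{1}}{M} = \frac{\sqrt{2} \cdot 1}{M} = \frac{\sqrt{2}}{M}$)
$\frac{C{\left(k{\left(\left(-1 - 6\right) - 6 \right)} \right)}}{-674} = \frac{\sqrt{2} \cdot \frac{1}{9}}{-674} = \sqrt{2} \cdot \frac{1}{9} \left(- \frac{1}{674}\right) = \frac{\sqrt{2}}{9} \left(- \frac{1}{674}\right) = - \frac{\sqrt{2}}{6066}$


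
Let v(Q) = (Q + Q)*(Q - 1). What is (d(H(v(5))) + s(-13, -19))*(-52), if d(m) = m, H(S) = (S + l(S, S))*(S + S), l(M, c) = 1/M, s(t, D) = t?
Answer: -165828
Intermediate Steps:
v(Q) = 2*Q*(-1 + Q) (v(Q) = (2*Q)*(-1 + Q) = 2*Q*(-1 + Q))
H(S) = 2*S*(S + 1/S) (H(S) = (S + 1/S)*(S + S) = (S + 1/S)*(2*S) = 2*S*(S + 1/S))
(d(H(v(5))) + s(-13, -19))*(-52) = ((2 + 2*(2*5*(-1 + 5))²) - 13)*(-52) = ((2 + 2*(2*5*4)²) - 13)*(-52) = ((2 + 2*40²) - 13)*(-52) = ((2 + 2*1600) - 13)*(-52) = ((2 + 3200) - 13)*(-52) = (3202 - 13)*(-52) = 3189*(-52) = -165828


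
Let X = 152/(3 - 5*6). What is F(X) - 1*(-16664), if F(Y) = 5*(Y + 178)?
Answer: 473198/27 ≈ 17526.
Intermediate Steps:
X = -152/27 (X = 152/(3 - 30) = 152/(-27) = 152*(-1/27) = -152/27 ≈ -5.6296)
F(Y) = 890 + 5*Y (F(Y) = 5*(178 + Y) = 890 + 5*Y)
F(X) - 1*(-16664) = (890 + 5*(-152/27)) - 1*(-16664) = (890 - 760/27) + 16664 = 23270/27 + 16664 = 473198/27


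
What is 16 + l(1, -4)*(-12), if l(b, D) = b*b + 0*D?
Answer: 4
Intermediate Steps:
l(b, D) = b² (l(b, D) = b² + 0 = b²)
16 + l(1, -4)*(-12) = 16 + 1²*(-12) = 16 + 1*(-12) = 16 - 12 = 4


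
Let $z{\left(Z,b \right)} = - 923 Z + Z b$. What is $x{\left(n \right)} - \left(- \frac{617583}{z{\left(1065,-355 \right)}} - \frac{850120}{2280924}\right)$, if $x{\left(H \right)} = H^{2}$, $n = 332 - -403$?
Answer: $\frac{15528951516449951}{28745344710} \approx 5.4023 \cdot 10^{5}$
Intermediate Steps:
$n = 735$ ($n = 332 + 403 = 735$)
$x{\left(n \right)} - \left(- \frac{617583}{z{\left(1065,-355 \right)}} - \frac{850120}{2280924}\right) = 735^{2} - \left(- \frac{617583}{1065 \left(-923 - 355\right)} - \frac{850120}{2280924}\right) = 540225 - \left(- \frac{617583}{1065 \left(-1278\right)} - \frac{212530}{570231}\right) = 540225 - \left(- \frac{617583}{-1361070} - \frac{212530}{570231}\right) = 540225 - \left(\left(-617583\right) \left(- \frac{1}{1361070}\right) - \frac{212530}{570231}\right) = 540225 - \left(\frac{205861}{453690} - \frac{212530}{570231}\right) = 540225 - \frac{2329509799}{28745344710} = \frac{15528951516449951}{28745344710}$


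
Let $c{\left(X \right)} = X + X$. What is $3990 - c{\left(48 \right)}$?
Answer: $3894$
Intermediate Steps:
$c{\left(X \right)} = 2 X$
$3990 - c{\left(48 \right)} = 3990 - 2 \cdot 48 = 3990 - 96 = 3894$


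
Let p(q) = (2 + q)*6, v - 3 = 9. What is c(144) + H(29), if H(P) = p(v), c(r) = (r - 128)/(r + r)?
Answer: 1513/18 ≈ 84.056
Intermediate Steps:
v = 12 (v = 3 + 9 = 12)
c(r) = (-128 + r)/(2*r) (c(r) = (-128 + r)/((2*r)) = (-128 + r)*(1/(2*r)) = (-128 + r)/(2*r))
p(q) = 12 + 6*q
H(P) = 84 (H(P) = 12 + 6*12 = 12 + 72 = 84)
c(144) + H(29) = (½)*(-128 + 144)/144 + 84 = (½)*(1/144)*16 + 84 = 1/18 + 84 = 1513/18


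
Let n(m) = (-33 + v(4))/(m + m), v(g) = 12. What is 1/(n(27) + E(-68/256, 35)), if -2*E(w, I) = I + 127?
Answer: -18/1465 ≈ -0.012287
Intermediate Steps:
E(w, I) = -127/2 - I/2 (E(w, I) = -(I + 127)/2 = -(127 + I)/2 = -127/2 - I/2)
n(m) = -21/(2*m) (n(m) = (-33 + 12)/(m + m) = -21*1/(2*m) = -21/(2*m))
1/(n(27) + E(-68/256, 35)) = 1/(-21/2/27 + (-127/2 - 1/2*35)) = 1/(-21/2*1/27 + (-127/2 - 35/2)) = 1/(-7/18 - 81) = 1/(-1465/18) = -18/1465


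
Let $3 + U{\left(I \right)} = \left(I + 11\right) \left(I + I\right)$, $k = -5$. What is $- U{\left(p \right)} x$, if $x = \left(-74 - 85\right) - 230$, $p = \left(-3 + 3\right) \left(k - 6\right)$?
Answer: $-1167$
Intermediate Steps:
$p = 0$ ($p = \left(-3 + 3\right) \left(-5 - 6\right) = 0 \left(-11\right) = 0$)
$U{\left(I \right)} = -3 + 2 I \left(11 + I\right)$ ($U{\left(I \right)} = -3 + \left(I + 11\right) \left(I + I\right) = -3 + \left(11 + I\right) 2 I = -3 + 2 I \left(11 + I\right)$)
$x = -389$ ($x = \left(-74 - 85\right) - 230 = -159 - 230 = -389$)
$- U{\left(p \right)} x = - \left(-3 + 2 \cdot 0^{2} + 22 \cdot 0\right) \left(-389\right) = - \left(-3 + 2 \cdot 0 + 0\right) \left(-389\right) = - \left(-3 + 0 + 0\right) \left(-389\right) = - \left(-3\right) \left(-389\right) = \left(-1\right) 1167 = -1167$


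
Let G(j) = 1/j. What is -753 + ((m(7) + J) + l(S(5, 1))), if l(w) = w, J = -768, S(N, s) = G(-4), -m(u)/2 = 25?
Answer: -6285/4 ≈ -1571.3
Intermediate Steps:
m(u) = -50 (m(u) = -2*25 = -50)
G(j) = 1/j
S(N, s) = -¼ (S(N, s) = 1/(-4) = -¼)
-753 + ((m(7) + J) + l(S(5, 1))) = -753 + ((-50 - 768) - ¼) = -753 + (-818 - ¼) = -753 - 3273/4 = -6285/4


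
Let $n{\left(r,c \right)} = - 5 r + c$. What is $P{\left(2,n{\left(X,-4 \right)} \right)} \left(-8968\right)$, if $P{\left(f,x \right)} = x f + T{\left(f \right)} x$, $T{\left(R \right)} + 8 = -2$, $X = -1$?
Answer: $71744$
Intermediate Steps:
$T{\left(R \right)} = -10$ ($T{\left(R \right)} = -8 - 2 = -10$)
$n{\left(r,c \right)} = c - 5 r$
$P{\left(f,x \right)} = - 10 x + f x$ ($P{\left(f,x \right)} = x f - 10 x = f x - 10 x = - 10 x + f x$)
$P{\left(2,n{\left(X,-4 \right)} \right)} \left(-8968\right) = \left(-4 - -5\right) \left(-10 + 2\right) \left(-8968\right) = \left(-4 + 5\right) \left(-8\right) \left(-8968\right) = 1 \left(-8\right) \left(-8968\right) = \left(-8\right) \left(-8968\right) = 71744$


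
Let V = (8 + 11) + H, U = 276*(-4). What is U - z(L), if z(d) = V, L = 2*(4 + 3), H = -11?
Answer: -1112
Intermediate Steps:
U = -1104
L = 14 (L = 2*7 = 14)
V = 8 (V = (8 + 11) - 11 = 19 - 11 = 8)
z(d) = 8
U - z(L) = -1104 - 1*8 = -1104 - 8 = -1112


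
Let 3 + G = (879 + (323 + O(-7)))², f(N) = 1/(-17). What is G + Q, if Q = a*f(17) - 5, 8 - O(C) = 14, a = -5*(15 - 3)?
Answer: 24316996/17 ≈ 1.4304e+6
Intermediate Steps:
f(N) = -1/17
a = -60 (a = -5*12 = -60)
O(C) = -6 (O(C) = 8 - 1*14 = 8 - 14 = -6)
Q = -25/17 (Q = -60*(-1/17) - 5 = 60/17 - 5 = -25/17 ≈ -1.4706)
G = 1430413 (G = -3 + (879 + (323 - 6))² = -3 + (879 + 317)² = -3 + 1196² = -3 + 1430416 = 1430413)
G + Q = 1430413 - 25/17 = 24316996/17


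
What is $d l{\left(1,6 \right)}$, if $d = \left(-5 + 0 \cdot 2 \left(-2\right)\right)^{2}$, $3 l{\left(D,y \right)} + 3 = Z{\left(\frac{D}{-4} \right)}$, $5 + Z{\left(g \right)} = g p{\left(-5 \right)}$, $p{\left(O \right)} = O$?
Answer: $- \frac{225}{4} \approx -56.25$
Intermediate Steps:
$Z{\left(g \right)} = -5 - 5 g$ ($Z{\left(g \right)} = -5 + g \left(-5\right) = -5 - 5 g$)
$l{\left(D,y \right)} = - \frac{8}{3} + \frac{5 D}{12}$ ($l{\left(D,y \right)} = -1 + \frac{-5 - 5 \frac{D}{-4}}{3} = -1 + \frac{-5 - 5 D \left(- \frac{1}{4}\right)}{3} = -1 + \frac{-5 - 5 \left(- \frac{D}{4}\right)}{3} = -1 + \frac{-5 + \frac{5 D}{4}}{3} = -1 + \left(- \frac{5}{3} + \frac{5 D}{12}\right) = - \frac{8}{3} + \frac{5 D}{12}$)
$d = 25$ ($d = \left(-5 + 0 \left(-2\right)\right)^{2} = \left(-5 + 0\right)^{2} = \left(-5\right)^{2} = 25$)
$d l{\left(1,6 \right)} = 25 \left(- \frac{8}{3} + \frac{5}{12} \cdot 1\right) = 25 \left(- \frac{8}{3} + \frac{5}{12}\right) = 25 \left(- \frac{9}{4}\right) = - \frac{225}{4}$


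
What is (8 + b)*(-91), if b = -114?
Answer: 9646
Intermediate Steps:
(8 + b)*(-91) = (8 - 114)*(-91) = -106*(-91) = 9646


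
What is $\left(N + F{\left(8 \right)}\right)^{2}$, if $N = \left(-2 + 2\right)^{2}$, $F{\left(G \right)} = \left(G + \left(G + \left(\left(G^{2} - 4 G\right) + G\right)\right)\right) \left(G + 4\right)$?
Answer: $451584$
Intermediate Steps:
$F{\left(G \right)} = \left(4 + G\right) \left(G^{2} - G\right)$ ($F{\left(G \right)} = \left(G + \left(G + \left(G^{2} - 3 G\right)\right)\right) \left(4 + G\right) = \left(G + \left(G^{2} - 2 G\right)\right) \left(4 + G\right) = \left(G^{2} - G\right) \left(4 + G\right) = \left(4 + G\right) \left(G^{2} - G\right)$)
$N = 0$ ($N = 0^{2} = 0$)
$\left(N + F{\left(8 \right)}\right)^{2} = \left(0 + 8 \left(-4 + 8^{2} + 3 \cdot 8\right)\right)^{2} = \left(0 + 8 \left(-4 + 64 + 24\right)\right)^{2} = \left(0 + 8 \cdot 84\right)^{2} = \left(0 + 672\right)^{2} = 672^{2} = 451584$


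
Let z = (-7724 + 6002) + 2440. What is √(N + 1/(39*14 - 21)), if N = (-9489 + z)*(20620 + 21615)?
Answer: 2*I*√1021034028651/105 ≈ 19247.0*I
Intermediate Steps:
z = 718 (z = -1722 + 2440 = 718)
N = -370443185 (N = (-9489 + 718)*(20620 + 21615) = -8771*42235 = -370443185)
√(N + 1/(39*14 - 21)) = √(-370443185 + 1/(39*14 - 21)) = √(-370443185 + 1/(546 - 21)) = √(-370443185 + 1/525) = √(-194482672124/525) = 2*I*√1021034028651/105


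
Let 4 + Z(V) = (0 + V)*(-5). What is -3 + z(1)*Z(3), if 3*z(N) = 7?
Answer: -142/3 ≈ -47.333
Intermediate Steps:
z(N) = 7/3 (z(N) = (⅓)*7 = 7/3)
Z(V) = -4 - 5*V (Z(V) = -4 + (0 + V)*(-5) = -4 + V*(-5) = -4 - 5*V)
-3 + z(1)*Z(3) = -3 + 7*(-4 - 5*3)/3 = -3 + 7*(-4 - 15)/3 = -3 + (7/3)*(-19) = -3 - 133/3 = -142/3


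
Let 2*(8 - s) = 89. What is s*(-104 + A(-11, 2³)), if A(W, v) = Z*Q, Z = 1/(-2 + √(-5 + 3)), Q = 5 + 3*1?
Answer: 11680/3 + 146*I*√2/3 ≈ 3893.3 + 68.825*I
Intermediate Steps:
s = -73/2 (s = 8 - ½*89 = 8 - 89/2 = -73/2 ≈ -36.500)
Q = 8 (Q = 5 + 3 = 8)
Z = 1/(-2 + I*√2) (Z = 1/(-2 + √(-2)) = 1/(-2 + I*√2) ≈ -0.33333 - 0.2357*I)
A(W, v) = -8/3 - 4*I*√2/3 (A(W, v) = (-⅓ - I*√2/6)*8 = -8/3 - 4*I*√2/3)
s*(-104 + A(-11, 2³)) = -73*(-104 + (-8/3 - 4*I*√2/3))/2 = -73*(-320/3 - 4*I*√2/3)/2 = 11680/3 + 146*I*√2/3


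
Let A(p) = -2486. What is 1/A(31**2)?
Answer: -1/2486 ≈ -0.00040225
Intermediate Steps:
1/A(31**2) = 1/(-2486) = -1/2486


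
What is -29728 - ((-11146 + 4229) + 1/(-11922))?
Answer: -271952741/11922 ≈ -22811.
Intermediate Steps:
-29728 - ((-11146 + 4229) + 1/(-11922)) = -29728 - (-6917 - 1/11922) = -29728 - 1*(-82464475/11922) = -29728 + 82464475/11922 = -271952741/11922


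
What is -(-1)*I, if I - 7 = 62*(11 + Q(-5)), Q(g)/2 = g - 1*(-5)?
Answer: 689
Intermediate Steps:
Q(g) = 10 + 2*g (Q(g) = 2*(g - 1*(-5)) = 2*(g + 5) = 2*(5 + g) = 10 + 2*g)
I = 689 (I = 7 + 62*(11 + (10 + 2*(-5))) = 7 + 62*(11 + (10 - 10)) = 7 + 62*(11 + 0) = 7 + 62*11 = 7 + 682 = 689)
-(-1)*I = -(-1)*689 = -1*(-689) = 689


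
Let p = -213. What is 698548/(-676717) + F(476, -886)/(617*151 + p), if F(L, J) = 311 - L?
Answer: -65044489097/62903552018 ≈ -1.0340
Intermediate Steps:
698548/(-676717) + F(476, -886)/(617*151 + p) = 698548/(-676717) + (311 - 1*476)/(617*151 - 213) = 698548*(-1/676717) + (311 - 476)/(93167 - 213) = -698548/676717 - 165/92954 = -65044489097/62903552018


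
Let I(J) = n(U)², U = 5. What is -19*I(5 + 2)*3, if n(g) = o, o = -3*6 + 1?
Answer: -16473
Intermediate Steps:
o = -17 (o = -18 + 1 = -17)
n(g) = -17
I(J) = 289 (I(J) = (-17)² = 289)
-19*I(5 + 2)*3 = -19*289*3 = -5491*3 = -16473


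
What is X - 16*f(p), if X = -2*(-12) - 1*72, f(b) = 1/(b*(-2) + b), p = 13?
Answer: -608/13 ≈ -46.769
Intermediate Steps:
f(b) = -1/b (f(b) = 1/(-2*b + b) = 1/(-b) = -1/b)
X = -48 (X = 24 - 72 = -48)
X - 16*f(p) = -48 - (-16)/13 = -48 - 16*(-1/13) = -48 + 16/13 = -608/13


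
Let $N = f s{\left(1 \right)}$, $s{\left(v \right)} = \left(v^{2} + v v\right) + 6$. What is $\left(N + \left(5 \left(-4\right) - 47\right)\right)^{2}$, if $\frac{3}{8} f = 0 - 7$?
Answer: $\frac{421201}{9} \approx 46800.0$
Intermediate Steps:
$f = - \frac{56}{3}$ ($f = \frac{8 \left(0 - 7\right)}{3} = \frac{8}{3} \left(-7\right) = - \frac{56}{3} \approx -18.667$)
$s{\left(v \right)} = 6 + 2 v^{2}$ ($s{\left(v \right)} = \left(v^{2} + v^{2}\right) + 6 = 2 v^{2} + 6 = 6 + 2 v^{2}$)
$N = - \frac{448}{3}$ ($N = - \frac{56 \left(6 + 2 \cdot 1^{2}\right)}{3} = - \frac{56 \left(6 + 2 \cdot 1\right)}{3} = - \frac{56 \left(6 + 2\right)}{3} = \left(- \frac{56}{3}\right) 8 = - \frac{448}{3} \approx -149.33$)
$\left(N + \left(5 \left(-4\right) - 47\right)\right)^{2} = \left(- \frac{448}{3} + \left(5 \left(-4\right) - 47\right)\right)^{2} = \left(- \frac{448}{3} - 67\right)^{2} = \left(- \frac{649}{3}\right)^{2} = \frac{421201}{9}$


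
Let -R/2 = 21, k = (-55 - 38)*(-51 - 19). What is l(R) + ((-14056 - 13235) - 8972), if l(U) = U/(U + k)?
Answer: -5584503/154 ≈ -36263.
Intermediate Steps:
k = 6510 (k = -93*(-70) = 6510)
R = -42 (R = -2*21 = -42)
l(U) = U/(6510 + U) (l(U) = U/(U + 6510) = U/(6510 + U))
l(R) + ((-14056 - 13235) - 8972) = -42/(6510 - 42) + ((-14056 - 13235) - 8972) = -42/6468 + (-27291 - 8972) = -42*1/6468 - 36263 = -1/154 - 36263 = -5584503/154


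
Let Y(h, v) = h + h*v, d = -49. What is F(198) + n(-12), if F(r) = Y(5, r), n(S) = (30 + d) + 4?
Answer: 980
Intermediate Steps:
n(S) = -15 (n(S) = (30 - 49) + 4 = -19 + 4 = -15)
F(r) = 5 + 5*r (F(r) = 5*(1 + r) = 5 + 5*r)
F(198) + n(-12) = (5 + 5*198) - 15 = (5 + 990) - 15 = 995 - 15 = 980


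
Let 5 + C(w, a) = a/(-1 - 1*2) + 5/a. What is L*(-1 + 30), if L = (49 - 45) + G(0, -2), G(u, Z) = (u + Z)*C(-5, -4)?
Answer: 2407/6 ≈ 401.17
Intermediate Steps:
C(w, a) = -5 + 5/a - a/3 (C(w, a) = -5 + (a/(-1 - 1*2) + 5/a) = -5 + (a/(-1 - 2) + 5/a) = -5 + (a/(-3) + 5/a) = -5 + (a*(-⅓) + 5/a) = -5 + (-a/3 + 5/a) = -5 + (5/a - a/3) = -5 + 5/a - a/3)
G(u, Z) = -59*Z/12 - 59*u/12 (G(u, Z) = (u + Z)*(-5 + 5/(-4) - ⅓*(-4)) = (Z + u)*(-5 + 5*(-¼) + 4/3) = (Z + u)*(-5 - 5/4 + 4/3) = (Z + u)*(-59/12) = -59*Z/12 - 59*u/12)
L = 83/6 (L = (49 - 45) + (-59/12*(-2) - 59/12*0) = 4 + (59/6 + 0) = 4 + 59/6 = 83/6 ≈ 13.833)
L*(-1 + 30) = 83*(-1 + 30)/6 = (83/6)*29 = 2407/6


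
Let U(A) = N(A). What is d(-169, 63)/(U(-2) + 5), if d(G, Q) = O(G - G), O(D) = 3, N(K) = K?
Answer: 1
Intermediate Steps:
U(A) = A
d(G, Q) = 3
d(-169, 63)/(U(-2) + 5) = 3/(-2 + 5) = 3/3 = 3*(1/3) = 1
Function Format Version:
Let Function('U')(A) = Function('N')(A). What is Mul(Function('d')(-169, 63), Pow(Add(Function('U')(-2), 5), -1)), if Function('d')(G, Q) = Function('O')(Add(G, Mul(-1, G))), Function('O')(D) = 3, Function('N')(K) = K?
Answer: 1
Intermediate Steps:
Function('U')(A) = A
Function('d')(G, Q) = 3
Mul(Function('d')(-169, 63), Pow(Add(Function('U')(-2), 5), -1)) = Mul(3, Pow(Add(-2, 5), -1)) = Mul(3, Pow(3, -1)) = Mul(3, Rational(1, 3)) = 1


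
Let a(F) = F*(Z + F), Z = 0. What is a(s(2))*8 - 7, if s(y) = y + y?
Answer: 121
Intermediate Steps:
s(y) = 2*y
a(F) = F² (a(F) = F*(0 + F) = F*F = F²)
a(s(2))*8 - 7 = (2*2)²*8 - 7 = 4²*8 - 7 = 16*8 - 7 = 128 - 7 = 121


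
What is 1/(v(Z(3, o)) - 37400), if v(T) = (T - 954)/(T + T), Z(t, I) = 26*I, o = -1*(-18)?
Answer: -52/1944827 ≈ -2.6738e-5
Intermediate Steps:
o = 18
v(T) = (-954 + T)/(2*T) (v(T) = (-954 + T)/((2*T)) = (-954 + T)*(1/(2*T)) = (-954 + T)/(2*T))
1/(v(Z(3, o)) - 37400) = 1/((-954 + 26*18)/(2*((26*18))) - 37400) = 1/((1/2)*(-954 + 468)/468 - 37400) = 1/((1/2)*(1/468)*(-486) - 37400) = 1/(-27/52 - 37400) = 1/(-1944827/52) = -52/1944827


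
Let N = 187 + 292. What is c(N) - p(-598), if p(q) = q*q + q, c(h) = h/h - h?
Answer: -357484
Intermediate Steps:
N = 479
c(h) = 1 - h
p(q) = q + q² (p(q) = q² + q = q + q²)
c(N) - p(-598) = (1 - 1*479) - (-598)*(1 - 598) = (1 - 479) - (-598)*(-597) = -478 - 1*357006 = -478 - 357006 = -357484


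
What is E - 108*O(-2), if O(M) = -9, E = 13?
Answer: 985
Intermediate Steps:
E - 108*O(-2) = 13 - 108*(-9) = 13 + 972 = 985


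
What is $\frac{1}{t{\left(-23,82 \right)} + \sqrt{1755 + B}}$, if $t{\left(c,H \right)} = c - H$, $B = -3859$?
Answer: $- \frac{105}{13129} - \frac{2 i \sqrt{526}}{13129} \approx -0.0079976 - 0.0034937 i$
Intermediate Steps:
$\frac{1}{t{\left(-23,82 \right)} + \sqrt{1755 + B}} = \frac{1}{\left(-23 - 82\right) + \sqrt{1755 - 3859}} = \frac{1}{\left(-23 - 82\right) + \sqrt{-2104}} = \frac{1}{-105 + 2 i \sqrt{526}}$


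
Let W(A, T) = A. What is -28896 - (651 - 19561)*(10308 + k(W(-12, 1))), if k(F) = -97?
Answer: 193061114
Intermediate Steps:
-28896 - (651 - 19561)*(10308 + k(W(-12, 1))) = -28896 - (651 - 19561)*(10308 - 97) = -28896 - (-18910)*10211 = -28896 - 1*(-193090010) = -28896 + 193090010 = 193061114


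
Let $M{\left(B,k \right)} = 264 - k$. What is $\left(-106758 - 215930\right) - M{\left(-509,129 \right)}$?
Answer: $-322823$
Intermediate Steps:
$\left(-106758 - 215930\right) - M{\left(-509,129 \right)} = \left(-106758 - 215930\right) - \left(264 - 129\right) = -322688 - 135 = -322823$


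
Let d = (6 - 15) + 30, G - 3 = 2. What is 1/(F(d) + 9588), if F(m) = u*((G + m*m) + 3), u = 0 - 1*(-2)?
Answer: 1/10486 ≈ 9.5365e-5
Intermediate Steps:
G = 5 (G = 3 + 2 = 5)
u = 2 (u = 0 + 2 = 2)
d = 21 (d = -9 + 30 = 21)
F(m) = 16 + 2*m² (F(m) = 2*((5 + m*m) + 3) = 2*((5 + m²) + 3) = 2*(8 + m²) = 16 + 2*m²)
1/(F(d) + 9588) = 1/((16 + 2*21²) + 9588) = 1/((16 + 2*441) + 9588) = 1/((16 + 882) + 9588) = 1/(898 + 9588) = 1/10486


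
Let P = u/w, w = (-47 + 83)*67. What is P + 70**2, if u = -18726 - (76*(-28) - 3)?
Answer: 11802205/2412 ≈ 4893.1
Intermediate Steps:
u = -16595 (u = -18726 - (-2128 - 3) = -18726 - 1*(-2131) = -18726 + 2131 = -16595)
w = 2412 (w = 36*67 = 2412)
P = -16595/2412 ≈ -6.8802
P + 70**2 = -16595/2412 + 70**2 = -16595/2412 + 4900 = 11802205/2412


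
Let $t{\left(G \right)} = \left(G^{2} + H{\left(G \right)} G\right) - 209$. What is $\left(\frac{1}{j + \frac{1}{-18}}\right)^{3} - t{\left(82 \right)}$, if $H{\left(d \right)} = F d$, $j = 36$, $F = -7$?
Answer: $\frac{10983375458551}{270840023} \approx 40553.0$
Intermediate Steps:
$H{\left(d \right)} = - 7 d$
$t{\left(G \right)} = -209 - 6 G^{2}$ ($t{\left(G \right)} = \left(G^{2} + - 7 G G\right) - 209 = \left(G^{2} - 7 G^{2}\right) - 209 = - 6 G^{2} - 209 = -209 - 6 G^{2}$)
$\left(\frac{1}{j + \frac{1}{-18}}\right)^{3} - t{\left(82 \right)} = \left(\frac{1}{36 + \frac{1}{-18}}\right)^{3} - \left(-209 - 6 \cdot 82^{2}\right) = \left(\frac{1}{36 - \frac{1}{18}}\right)^{3} - \left(-209 - 40344\right) = \left(\frac{1}{\frac{647}{18}}\right)^{3} - \left(-209 - 40344\right) = \left(\frac{18}{647}\right)^{3} - -40553 = \frac{5832}{270840023} + 40553 = \frac{10983375458551}{270840023}$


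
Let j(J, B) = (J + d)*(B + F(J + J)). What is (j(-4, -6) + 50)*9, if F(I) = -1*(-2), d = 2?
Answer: 522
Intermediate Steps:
F(I) = 2
j(J, B) = (2 + B)*(2 + J) (j(J, B) = (J + 2)*(B + 2) = (2 + J)*(2 + B) = (2 + B)*(2 + J))
(j(-4, -6) + 50)*9 = ((4 + 2*(-6) + 2*(-4) - 6*(-4)) + 50)*9 = ((4 - 12 - 8 + 24) + 50)*9 = (8 + 50)*9 = 58*9 = 522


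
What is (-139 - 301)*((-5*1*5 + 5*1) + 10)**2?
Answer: -44000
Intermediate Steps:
(-139 - 301)*((-5*1*5 + 5*1) + 10)**2 = -440*((-5*5 + 5) + 10)**2 = -440*((-25 + 5) + 10)**2 = -440*(-20 + 10)**2 = -440*(-10)**2 = -440*100 = -44000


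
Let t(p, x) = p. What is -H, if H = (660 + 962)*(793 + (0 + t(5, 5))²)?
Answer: -1326796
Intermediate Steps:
H = 1326796 (H = (660 + 962)*(793 + (0 + 5)²) = 1622*(793 + 5²) = 1622*(793 + 25) = 1622*818 = 1326796)
-H = -1*1326796 = -1326796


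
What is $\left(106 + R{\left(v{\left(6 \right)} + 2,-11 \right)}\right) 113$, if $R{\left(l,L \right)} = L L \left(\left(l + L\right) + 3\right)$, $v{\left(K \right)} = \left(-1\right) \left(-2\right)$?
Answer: $-42714$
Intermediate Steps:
$v{\left(K \right)} = 2$
$R{\left(l,L \right)} = L^{2} \left(3 + L + l\right)$ ($R{\left(l,L \right)} = L^{2} \left(\left(L + l\right) + 3\right) = L^{2} \left(3 + L + l\right)$)
$\left(106 + R{\left(v{\left(6 \right)} + 2,-11 \right)}\right) 113 = \left(106 + \left(-11\right)^{2} \left(3 - 11 + \left(2 + 2\right)\right)\right) 113 = \left(106 + 121 \left(3 - 11 + 4\right)\right) 113 = \left(106 + 121 \left(-4\right)\right) 113 = \left(106 - 484\right) 113 = \left(-378\right) 113 = -42714$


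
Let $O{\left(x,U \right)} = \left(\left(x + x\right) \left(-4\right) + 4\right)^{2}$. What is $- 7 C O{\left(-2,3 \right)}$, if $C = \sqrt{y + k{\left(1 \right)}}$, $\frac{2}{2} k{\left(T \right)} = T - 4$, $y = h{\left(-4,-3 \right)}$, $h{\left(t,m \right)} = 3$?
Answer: $0$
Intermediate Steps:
$y = 3$
$k{\left(T \right)} = -4 + T$ ($k{\left(T \right)} = T - 4 = -4 + T$)
$O{\left(x,U \right)} = \left(4 - 8 x\right)^{2}$ ($O{\left(x,U \right)} = \left(2 x \left(-4\right) + 4\right)^{2} = \left(- 8 x + 4\right)^{2} = \left(4 - 8 x\right)^{2}$)
$C = 0$ ($C = \sqrt{3 + \left(-4 + 1\right)} = \sqrt{3 - 3} = \sqrt{0} = 0$)
$- 7 C O{\left(-2,3 \right)} = \left(-7\right) 0 \cdot 16 \left(-1 + 2 \left(-2\right)\right)^{2} = 0 \cdot 16 \left(-1 - 4\right)^{2} = 0 \cdot 16 \left(-5\right)^{2} = 0 \cdot 16 \cdot 25 = 0 \cdot 400 = 0$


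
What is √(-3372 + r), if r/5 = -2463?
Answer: 3*I*√1743 ≈ 125.25*I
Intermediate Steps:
r = -12315 (r = 5*(-2463) = -12315)
√(-3372 + r) = √(-3372 - 12315) = √(-15687) = 3*I*√1743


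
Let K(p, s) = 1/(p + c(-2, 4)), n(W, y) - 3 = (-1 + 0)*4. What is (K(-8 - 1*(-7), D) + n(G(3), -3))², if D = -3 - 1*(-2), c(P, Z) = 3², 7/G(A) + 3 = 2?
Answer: 49/64 ≈ 0.76563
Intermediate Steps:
G(A) = -7 (G(A) = 7/(-3 + 2) = 7/(-1) = 7*(-1) = -7)
c(P, Z) = 9
D = -1 (D = -3 + 2 = -1)
n(W, y) = -1 (n(W, y) = 3 + (-1 + 0)*4 = 3 - 1*4 = 3 - 4 = -1)
K(p, s) = 1/(9 + p) (K(p, s) = 1/(p + 9) = 1/(9 + p))
(K(-8 - 1*(-7), D) + n(G(3), -3))² = (1/(9 + (-8 - 1*(-7))) - 1)² = (1/(9 + (-8 + 7)) - 1)² = (1/(9 - 1) - 1)² = (1/8 - 1)² = (⅛ - 1)² = (-7/8)² = 49/64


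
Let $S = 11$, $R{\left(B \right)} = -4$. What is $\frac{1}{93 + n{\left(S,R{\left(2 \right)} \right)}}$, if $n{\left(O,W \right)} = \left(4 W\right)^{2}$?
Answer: $\frac{1}{349} \approx 0.0028653$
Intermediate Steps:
$n{\left(O,W \right)} = 16 W^{2}$
$\frac{1}{93 + n{\left(S,R{\left(2 \right)} \right)}} = \frac{1}{93 + 16 \left(-4\right)^{2}} = \frac{1}{93 + 16 \cdot 16} = \frac{1}{93 + 256} = \frac{1}{349}$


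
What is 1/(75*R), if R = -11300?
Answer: -1/847500 ≈ -1.1799e-6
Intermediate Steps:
1/(75*R) = 1/(75*(-11300)) = 1/(-847500) = -1/847500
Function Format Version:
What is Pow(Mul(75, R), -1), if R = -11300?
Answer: Rational(-1, 847500) ≈ -1.1799e-6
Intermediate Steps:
Pow(Mul(75, R), -1) = Pow(Mul(75, -11300), -1) = Pow(-847500, -1) = Rational(-1, 847500)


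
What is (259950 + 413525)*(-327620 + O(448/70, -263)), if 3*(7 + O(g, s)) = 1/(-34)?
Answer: -22506157243625/102 ≈ -2.2065e+11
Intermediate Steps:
O(g, s) = -715/102 (O(g, s) = -7 + (1/3)/(-34) = -7 + (1/3)*(-1/34) = -7 - 1/102 = -715/102)
(259950 + 413525)*(-327620 + O(448/70, -263)) = (259950 + 413525)*(-327620 - 715/102) = 673475*(-33417955/102) = -22506157243625/102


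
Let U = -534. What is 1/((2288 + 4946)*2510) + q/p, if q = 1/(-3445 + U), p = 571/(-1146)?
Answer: 20810583649/41253639896060 ≈ 0.00050445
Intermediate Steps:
p = -571/1146 (p = 571*(-1/1146) = -571/1146 ≈ -0.49825)
q = -1/3979 (q = 1/(-3445 - 534) = 1/(-3979) = -1/3979 ≈ -0.00025132)
1/((2288 + 4946)*2510) + q/p = 1/((2288 + 4946)*2510) - 1/(3979*(-571/1146)) = (1/2510)/7234 - 1/3979*(-1146/571) = (1/7234)*(1/2510) + 1146/2272009 = 1/18157340 + 1146/2272009 = 20810583649/41253639896060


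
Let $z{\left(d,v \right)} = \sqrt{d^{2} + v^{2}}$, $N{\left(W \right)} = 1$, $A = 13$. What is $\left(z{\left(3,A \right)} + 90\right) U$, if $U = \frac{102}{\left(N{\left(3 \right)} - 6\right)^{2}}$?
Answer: $\frac{1836}{5} + \frac{102 \sqrt{178}}{25} \approx 421.63$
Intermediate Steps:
$U = \frac{102}{25}$ ($U = \frac{102}{\left(1 - 6\right)^{2}} = \frac{102}{\left(-5\right)^{2}} = \frac{102}{25} \approx 4.08$)
$\left(z{\left(3,A \right)} + 90\right) U = \left(\sqrt{3^{2} + 13^{2}} + 90\right) \frac{102}{25} = \left(\sqrt{9 + 169} + 90\right) \frac{102}{25} = \left(\sqrt{178} + 90\right) \frac{102}{25} = \left(90 + \sqrt{178}\right) \frac{102}{25} = \frac{1836}{5} + \frac{102 \sqrt{178}}{25}$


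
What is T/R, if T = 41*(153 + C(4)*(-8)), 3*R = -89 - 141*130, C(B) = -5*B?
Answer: -38499/18419 ≈ -2.0902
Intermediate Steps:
R = -18419/3 (R = (-89 - 141*130)/3 = (-89 - 18330)/3 = (1/3)*(-18419) = -18419/3 ≈ -6139.7)
T = 12833 (T = 41*(153 - 5*4*(-8)) = 41*(153 - 20*(-8)) = 41*(153 + 160) = 41*313 = 12833)
T/R = 12833/(-18419/3) = 12833*(-3/18419) = -38499/18419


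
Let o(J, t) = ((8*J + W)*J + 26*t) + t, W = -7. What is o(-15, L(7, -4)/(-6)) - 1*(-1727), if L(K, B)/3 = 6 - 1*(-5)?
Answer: 6967/2 ≈ 3483.5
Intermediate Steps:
L(K, B) = 33 (L(K, B) = 3*(6 - 1*(-5)) = 3*(6 + 5) = 3*11 = 33)
o(J, t) = 27*t + J*(-7 + 8*J) (o(J, t) = ((8*J - 7)*J + 26*t) + t = ((-7 + 8*J)*J + 26*t) + t = (J*(-7 + 8*J) + 26*t) + t = (26*t + J*(-7 + 8*J)) + t = 27*t + J*(-7 + 8*J))
o(-15, L(7, -4)/(-6)) - 1*(-1727) = (-7*(-15) + 8*(-15)² + 27*(33/(-6))) - 1*(-1727) = (105 + 8*225 + 27*(33*(-⅙))) + 1727 = (105 + 1800 + 27*(-11/2)) + 1727 = (105 + 1800 - 297/2) + 1727 = 3513/2 + 1727 = 6967/2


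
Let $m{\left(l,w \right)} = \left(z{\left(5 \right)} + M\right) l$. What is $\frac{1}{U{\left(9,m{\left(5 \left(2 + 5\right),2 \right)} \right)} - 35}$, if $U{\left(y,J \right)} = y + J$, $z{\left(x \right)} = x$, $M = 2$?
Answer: $\frac{1}{219} \approx 0.0045662$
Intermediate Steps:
$m{\left(l,w \right)} = 7 l$ ($m{\left(l,w \right)} = \left(5 + 2\right) l = 7 l$)
$U{\left(y,J \right)} = J + y$
$\frac{1}{U{\left(9,m{\left(5 \left(2 + 5\right),2 \right)} \right)} - 35} = \frac{1}{\left(7 \cdot 5 \left(2 + 5\right) + 9\right) - 35} = \frac{1}{\left(7 \cdot 5 \cdot 7 + 9\right) - 35} = \frac{1}{\left(7 \cdot 35 + 9\right) - 35} = \frac{1}{\left(245 + 9\right) - 35} = \frac{1}{254 - 35} = \frac{1}{219}$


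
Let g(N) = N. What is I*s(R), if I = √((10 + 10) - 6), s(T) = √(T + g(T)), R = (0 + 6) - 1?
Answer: 2*√35 ≈ 11.832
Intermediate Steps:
R = 5 (R = 6 - 1 = 5)
s(T) = √2*√T (s(T) = √(T + T) = √(2*T) = √2*√T)
I = √14 (I = √(20 - 6) = √14 ≈ 3.7417)
I*s(R) = √14*(√2*√5) = √14*√10 = 2*√35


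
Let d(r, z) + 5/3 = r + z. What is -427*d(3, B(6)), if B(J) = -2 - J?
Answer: 8540/3 ≈ 2846.7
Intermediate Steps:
d(r, z) = -5/3 + r + z (d(r, z) = -5/3 + (r + z) = -5/3 + r + z)
-427*d(3, B(6)) = -427*(-5/3 + 3 + (-2 - 1*6)) = -427*(-5/3 + 3 + (-2 - 6)) = -427*(-5/3 + 3 - 8) = -427*(-20/3) = 8540/3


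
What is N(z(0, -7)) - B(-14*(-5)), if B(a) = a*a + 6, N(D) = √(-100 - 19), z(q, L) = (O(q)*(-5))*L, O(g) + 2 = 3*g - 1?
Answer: -4906 + I*√119 ≈ -4906.0 + 10.909*I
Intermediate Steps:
O(g) = -3 + 3*g (O(g) = -2 + (3*g - 1) = -2 + (-1 + 3*g) = -3 + 3*g)
z(q, L) = L*(15 - 15*q) (z(q, L) = ((-3 + 3*q)*(-5))*L = (15 - 15*q)*L = L*(15 - 15*q))
N(D) = I*√119 (N(D) = √(-119) = I*√119)
B(a) = 6 + a² (B(a) = a² + 6 = 6 + a²)
N(z(0, -7)) - B(-14*(-5)) = I*√119 - (6 + (-14*(-5))²) = I*√119 - (6 + 70²) = I*√119 - (6 + 4900) = I*√119 - 1*4906 = I*√119 - 4906 = -4906 + I*√119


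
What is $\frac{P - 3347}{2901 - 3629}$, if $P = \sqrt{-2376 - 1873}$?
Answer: $\frac{3347}{728} - \frac{i \sqrt{4249}}{728} \approx 4.5975 - 0.089539 i$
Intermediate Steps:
$P = i \sqrt{4249}$ ($P = \sqrt{-4249} = i \sqrt{4249} \approx 65.184 i$)
$\frac{P - 3347}{2901 - 3629} = \frac{i \sqrt{4249} - 3347}{2901 - 3629} = \frac{-3347 + i \sqrt{4249}}{-728} = \left(-3347 + i \sqrt{4249}\right) \left(- \frac{1}{728}\right) = \frac{3347}{728} - \frac{i \sqrt{4249}}{728}$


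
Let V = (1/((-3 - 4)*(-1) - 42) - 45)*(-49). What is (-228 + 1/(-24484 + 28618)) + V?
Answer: 40893533/20670 ≈ 1978.4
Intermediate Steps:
V = 11032/5 (V = (1/(-7*(-1) - 42) - 45)*(-49) = (1/(7 - 42) - 45)*(-49) = (1/(-35) - 45)*(-49) = (-1/35 - 45)*(-49) = -1576/35*(-49) = 11032/5 ≈ 2206.4)
(-228 + 1/(-24484 + 28618)) + V = (-228 + 1/(-24484 + 28618)) + 11032/5 = (-228 + 1/4134) + 11032/5 = -942551/4134 + 11032/5 = 40893533/20670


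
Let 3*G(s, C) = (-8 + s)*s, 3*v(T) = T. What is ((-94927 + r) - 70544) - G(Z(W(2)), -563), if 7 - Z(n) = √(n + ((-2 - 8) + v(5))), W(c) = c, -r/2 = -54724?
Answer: -504167/9 + 2*I*√57/3 ≈ -56019.0 + 5.0332*I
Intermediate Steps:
r = 109448 (r = -2*(-54724) = 109448)
v(T) = T/3
Z(n) = 7 - √(-25/3 + n) (Z(n) = 7 - √(n + ((-2 - 8) + (⅓)*5)) = 7 - √(n + (-10 + 5/3)) = 7 - √(n - 25/3) = 7 - √(-25/3 + n))
G(s, C) = s*(-8 + s)/3 (G(s, C) = ((-8 + s)*s)/3 = (s*(-8 + s))/3 = s*(-8 + s)/3)
((-94927 + r) - 70544) - G(Z(W(2)), -563) = ((-94927 + 109448) - 70544) - (7 - √(-75 + 9*2)/3)*(-8 + (7 - √(-75 + 9*2)/3))/3 = (14521 - 70544) - (7 - √(-75 + 18)/3)*(-8 + (7 - √(-75 + 18)/3))/3 = -56023 - (7 - I*√57/3)*(-8 + (7 - I*√57/3))/3 = -56023 - (7 - I*√57/3)*(-1 - I*√57/3)/3 = -56023 - (-1 - I*√57/3)*(7 - I*√57/3)/3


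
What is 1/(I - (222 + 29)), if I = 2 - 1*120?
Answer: -1/369 ≈ -0.0027100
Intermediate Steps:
I = -118 (I = 2 - 120 = -118)
1/(I - (222 + 29)) = 1/(-118 - (222 + 29)) = 1/(-118 - 1*251) = 1/(-118 - 251) = 1/(-369) = -1/369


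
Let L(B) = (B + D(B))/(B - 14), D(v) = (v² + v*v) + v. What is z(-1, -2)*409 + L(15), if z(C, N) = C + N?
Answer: -747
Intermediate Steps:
D(v) = v + 2*v² (D(v) = (v² + v²) + v = 2*v² + v = v + 2*v²)
L(B) = (B + B*(1 + 2*B))/(-14 + B) (L(B) = (B + B*(1 + 2*B))/(B - 14) = (B + B*(1 + 2*B))/(-14 + B))
z(-1, -2)*409 + L(15) = (-1 - 2)*409 + 2*15*(1 + 15)/(-14 + 15) = -3*409 + 2*15*16/1 = -1227 + 2*15*1*16 = -1227 + 480 = -747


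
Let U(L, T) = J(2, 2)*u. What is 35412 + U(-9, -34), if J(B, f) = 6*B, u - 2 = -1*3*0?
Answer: 35436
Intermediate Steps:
u = 2 (u = 2 - 1*3*0 = 2 - 3*0 = 2 + 0 = 2)
U(L, T) = 24 (U(L, T) = (6*2)*2 = 12*2 = 24)
35412 + U(-9, -34) = 35412 + 24 = 35436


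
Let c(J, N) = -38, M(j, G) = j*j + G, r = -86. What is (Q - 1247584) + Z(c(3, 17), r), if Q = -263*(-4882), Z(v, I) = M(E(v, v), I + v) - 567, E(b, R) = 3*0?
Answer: 35691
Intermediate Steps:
E(b, R) = 0
M(j, G) = G + j² (M(j, G) = j² + G = G + j²)
Z(v, I) = -567 + I + v (Z(v, I) = ((I + v) + 0²) - 567 = ((I + v) + 0) - 567 = (I + v) - 567 = -567 + I + v)
Q = 1283966
(Q - 1247584) + Z(c(3, 17), r) = (1283966 - 1247584) + (-567 - 86 - 38) = 36382 - 691 = 35691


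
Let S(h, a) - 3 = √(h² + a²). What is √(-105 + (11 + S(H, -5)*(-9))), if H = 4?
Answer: √(-121 - 9*√41) ≈ 13.365*I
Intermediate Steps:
S(h, a) = 3 + √(a² + h²) (S(h, a) = 3 + √(h² + a²) = 3 + √(a² + h²))
√(-105 + (11 + S(H, -5)*(-9))) = √(-105 + (11 + (3 + √((-5)² + 4²))*(-9))) = √(-105 + (11 + (3 + √(25 + 16))*(-9))) = √(-105 + (11 + (3 + √41)*(-9))) = √(-105 + (11 + (-27 - 9*√41))) = √(-105 + (-16 - 9*√41)) = √(-121 - 9*√41)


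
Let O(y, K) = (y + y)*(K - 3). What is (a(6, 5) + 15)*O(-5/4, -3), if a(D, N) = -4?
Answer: 165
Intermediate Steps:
O(y, K) = 2*y*(-3 + K) (O(y, K) = (2*y)*(-3 + K) = 2*y*(-3 + K))
(a(6, 5) + 15)*O(-5/4, -3) = (-4 + 15)*(2*(-5/4)*(-3 - 3)) = 11*(2*(-5*¼)*(-6)) = 11*(2*(-5/4)*(-6)) = 11*15 = 165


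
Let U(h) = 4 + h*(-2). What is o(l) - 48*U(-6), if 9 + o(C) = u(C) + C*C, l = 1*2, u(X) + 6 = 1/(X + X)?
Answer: -3115/4 ≈ -778.75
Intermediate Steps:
u(X) = -6 + 1/(2*X) (u(X) = -6 + 1/(X + X) = -6 + 1/(2*X))
U(h) = 4 - 2*h
l = 2
o(C) = -15 + C**2 + 1/(2*C) (o(C) = -9 + ((-6 + 1/(2*C)) + C*C) = -9 + ((-6 + 1/(2*C)) + C**2) = -9 + (-6 + C**2 + 1/(2*C)) = -15 + C**2 + 1/(2*C))
o(l) - 48*U(-6) = (-15 + 2**2 + (1/2)/2) - 48*(4 - 2*(-6)) = (-15 + 4 + (1/2)*(1/2)) - 48*(4 + 12) = (-15 + 4 + 1/4) - 48*16 = -43/4 - 768 = -3115/4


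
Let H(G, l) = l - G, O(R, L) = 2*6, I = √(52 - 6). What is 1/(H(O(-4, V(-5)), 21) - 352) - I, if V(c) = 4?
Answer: -1/343 - √46 ≈ -6.7852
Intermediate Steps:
I = √46 ≈ 6.7823
O(R, L) = 12
1/(H(O(-4, V(-5)), 21) - 352) - I = 1/((21 - 1*12) - 352) - √46 = 1/((21 - 12) - 352) - √46 = 1/(9 - 352) - √46 = 1/(-343) - √46 = -1/343 - √46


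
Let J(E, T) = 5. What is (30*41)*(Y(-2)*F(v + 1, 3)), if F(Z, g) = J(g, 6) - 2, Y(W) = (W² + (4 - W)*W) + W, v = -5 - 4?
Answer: -36900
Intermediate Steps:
v = -9
Y(W) = W + W² + W*(4 - W) (Y(W) = (W² + W*(4 - W)) + W = W + W² + W*(4 - W))
F(Z, g) = 3 (F(Z, g) = 5 - 2 = 3)
(30*41)*(Y(-2)*F(v + 1, 3)) = (30*41)*((5*(-2))*3) = 1230*(-10*3) = 1230*(-30) = -36900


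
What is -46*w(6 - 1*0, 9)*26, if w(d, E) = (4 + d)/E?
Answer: -11960/9 ≈ -1328.9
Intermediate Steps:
w(d, E) = (4 + d)/E
-46*w(6 - 1*0, 9)*26 = -46*(4 + (6 - 1*0))/9*26 = -46*(4 + (6 + 0))/9*26 = -46*(4 + 6)/9*26 = -46*10/9*26 = -460/9*26 = -11960/9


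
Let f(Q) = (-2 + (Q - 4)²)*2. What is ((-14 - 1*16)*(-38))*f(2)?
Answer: 4560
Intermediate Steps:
f(Q) = -4 + 2*(-4 + Q)² (f(Q) = (-2 + (-4 + Q)²)*2 = -4 + 2*(-4 + Q)²)
((-14 - 1*16)*(-38))*f(2) = ((-14 - 1*16)*(-38))*(-4 + 2*(-4 + 2)²) = ((-14 - 16)*(-38))*(-4 + 2*(-2)²) = (-30*(-38))*(-4 + 2*4) = 1140*(-4 + 8) = 1140*4 = 4560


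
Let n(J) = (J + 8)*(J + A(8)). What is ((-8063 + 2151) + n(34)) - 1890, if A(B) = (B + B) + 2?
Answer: -5618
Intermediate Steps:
A(B) = 2 + 2*B (A(B) = 2*B + 2 = 2 + 2*B)
n(J) = (8 + J)*(18 + J) (n(J) = (J + 8)*(J + (2 + 2*8)) = (8 + J)*(J + (2 + 16)) = (8 + J)*(J + 18) = (8 + J)*(18 + J))
((-8063 + 2151) + n(34)) - 1890 = ((-8063 + 2151) + (144 + 34**2 + 26*34)) - 1890 = (-5912 + (144 + 1156 + 884)) - 1890 = (-5912 + 2184) - 1890 = -3728 - 1890 = -5618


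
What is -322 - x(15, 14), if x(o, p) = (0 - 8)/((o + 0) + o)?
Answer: -4826/15 ≈ -321.73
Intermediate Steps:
x(o, p) = -4/o (x(o, p) = -8/(o + o) = -8*1/(2*o) = -4/o)
-322 - x(15, 14) = -322 - (-4)/15 = -322 - 1*(-4/15) = -322 + 4/15 = -4826/15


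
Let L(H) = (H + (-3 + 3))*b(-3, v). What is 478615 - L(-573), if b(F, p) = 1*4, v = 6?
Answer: 480907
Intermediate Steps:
b(F, p) = 4
L(H) = 4*H (L(H) = (H + (-3 + 3))*4 = (H + 0)*4 = H*4 = 4*H)
478615 - L(-573) = 478615 - 4*(-573) = 478615 - 1*(-2292) = 478615 + 2292 = 480907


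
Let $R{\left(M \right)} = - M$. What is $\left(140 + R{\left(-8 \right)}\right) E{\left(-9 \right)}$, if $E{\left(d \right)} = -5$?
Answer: $-740$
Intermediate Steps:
$\left(140 + R{\left(-8 \right)}\right) E{\left(-9 \right)} = \left(140 - -8\right) \left(-5\right) = \left(140 + 8\right) \left(-5\right) = 148 \left(-5\right) = -740$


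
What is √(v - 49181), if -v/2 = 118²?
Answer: I*√77029 ≈ 277.54*I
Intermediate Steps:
v = -27848 (v = -2*118² = -2*13924 = -27848)
√(v - 49181) = √(-27848 - 49181) = √(-77029) = I*√77029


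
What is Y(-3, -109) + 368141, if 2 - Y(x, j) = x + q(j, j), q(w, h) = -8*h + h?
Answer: 367383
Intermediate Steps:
q(w, h) = -7*h
Y(x, j) = 2 - x + 7*j (Y(x, j) = 2 - (x - 7*j) = 2 + (-x + 7*j) = 2 - x + 7*j)
Y(-3, -109) + 368141 = (2 - 1*(-3) + 7*(-109)) + 368141 = (2 + 3 - 763) + 368141 = -758 + 368141 = 367383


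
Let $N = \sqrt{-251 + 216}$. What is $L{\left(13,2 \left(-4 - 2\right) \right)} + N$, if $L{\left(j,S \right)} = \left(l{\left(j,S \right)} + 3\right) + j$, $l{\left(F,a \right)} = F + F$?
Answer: $42 + i \sqrt{35} \approx 42.0 + 5.9161 i$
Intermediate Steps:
$l{\left(F,a \right)} = 2 F$
$L{\left(j,S \right)} = 3 + 3 j$ ($L{\left(j,S \right)} = \left(2 j + 3\right) + j = \left(3 + 2 j\right) + j = 3 + 3 j$)
$N = i \sqrt{35}$ ($N = \sqrt{-35} = i \sqrt{35} \approx 5.9161 i$)
$L{\left(13,2 \left(-4 - 2\right) \right)} + N = \left(3 + 3 \cdot 13\right) + i \sqrt{35} = \left(3 + 39\right) + i \sqrt{35} = 42 + i \sqrt{35}$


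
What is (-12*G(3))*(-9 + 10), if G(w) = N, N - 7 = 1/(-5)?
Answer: -408/5 ≈ -81.600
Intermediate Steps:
N = 34/5 (N = 7 + 1/(-5) = 7 - ⅕ = 34/5 ≈ 6.8000)
G(w) = 34/5
(-12*G(3))*(-9 + 10) = (-12*34/5)*(-9 + 10) = -408/5*1 = -408/5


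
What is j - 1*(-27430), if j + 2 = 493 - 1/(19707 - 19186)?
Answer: 14546840/521 ≈ 27921.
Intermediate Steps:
j = 255810/521 (j = -2 + (493 - 1/(19707 - 19186)) = -2 + (493 - 1/521) = -2 + 256852/521 = 255810/521 ≈ 491.00)
j - 1*(-27430) = 255810/521 - 1*(-27430) = 255810/521 + 27430 = 14546840/521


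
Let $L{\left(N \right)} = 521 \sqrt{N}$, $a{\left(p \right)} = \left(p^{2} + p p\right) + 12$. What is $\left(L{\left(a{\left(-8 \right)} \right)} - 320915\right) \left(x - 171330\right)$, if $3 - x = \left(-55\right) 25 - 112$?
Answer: $54504203600 - 176973280 \sqrt{35} \approx 5.3457 \cdot 10^{10}$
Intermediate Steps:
$a{\left(p \right)} = 12 + 2 p^{2}$ ($a{\left(p \right)} = \left(p^{2} + p^{2}\right) + 12 = 2 p^{2} + 12 = 12 + 2 p^{2}$)
$x = 1490$ ($x = 3 - \left(\left(-55\right) 25 - 112\right) = 3 - \left(-1375 - 112\right) = 3 - -1487 = 3 + 1487 = 1490$)
$\left(L{\left(a{\left(-8 \right)} \right)} - 320915\right) \left(x - 171330\right) = \left(521 \sqrt{12 + 2 \left(-8\right)^{2}} - 320915\right) \left(1490 - 171330\right) = \left(521 \sqrt{12 + 2 \cdot 64} - 320915\right) \left(-169840\right) = \left(521 \sqrt{12 + 128} - 320915\right) \left(-169840\right) = \left(521 \sqrt{140} - 320915\right) \left(-169840\right) = \left(521 \cdot 2 \sqrt{35} - 320915\right) \left(-169840\right) = \left(1042 \sqrt{35} - 320915\right) \left(-169840\right) = \left(-320915 + 1042 \sqrt{35}\right) \left(-169840\right) = 54504203600 - 176973280 \sqrt{35}$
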